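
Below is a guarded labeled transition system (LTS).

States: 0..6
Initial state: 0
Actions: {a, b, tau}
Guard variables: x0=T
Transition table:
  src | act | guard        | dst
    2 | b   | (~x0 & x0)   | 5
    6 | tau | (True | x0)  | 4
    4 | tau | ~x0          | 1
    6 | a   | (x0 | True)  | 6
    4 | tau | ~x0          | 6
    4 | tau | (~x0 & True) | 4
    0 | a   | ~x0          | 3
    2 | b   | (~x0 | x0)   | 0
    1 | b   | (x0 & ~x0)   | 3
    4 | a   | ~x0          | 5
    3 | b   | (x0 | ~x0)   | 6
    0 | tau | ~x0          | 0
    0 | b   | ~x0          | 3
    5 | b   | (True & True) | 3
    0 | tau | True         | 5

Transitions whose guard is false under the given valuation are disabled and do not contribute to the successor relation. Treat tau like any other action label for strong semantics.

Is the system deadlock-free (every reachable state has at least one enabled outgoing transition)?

Answer: DEADLOCK at state 4

Analysis:
R = {0,3,4,5,6}
  0: tau→5  [deg 1]
  3: b→6  [deg 1]
  4: ∅  [STUCK]
  5: b→3  [deg 1]
  6: a→6  tau→4  [deg 2]
witness 4: tau·b·b·tau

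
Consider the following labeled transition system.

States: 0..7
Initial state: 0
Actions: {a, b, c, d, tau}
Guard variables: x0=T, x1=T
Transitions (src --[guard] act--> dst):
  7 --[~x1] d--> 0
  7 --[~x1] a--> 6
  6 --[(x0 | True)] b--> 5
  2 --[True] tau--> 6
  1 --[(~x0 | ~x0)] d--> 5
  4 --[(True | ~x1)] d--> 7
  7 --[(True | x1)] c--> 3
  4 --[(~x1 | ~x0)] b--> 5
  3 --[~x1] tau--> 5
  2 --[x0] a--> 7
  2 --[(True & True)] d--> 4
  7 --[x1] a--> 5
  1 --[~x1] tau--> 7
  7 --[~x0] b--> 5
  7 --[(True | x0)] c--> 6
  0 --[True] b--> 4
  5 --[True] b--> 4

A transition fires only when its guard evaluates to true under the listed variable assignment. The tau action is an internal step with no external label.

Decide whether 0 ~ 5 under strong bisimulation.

Answer: BISIMILAR

Working:
Bisimulation quotient by refinement:
  round 0: {{0,1,2,3,4,5,6,7}}
  round 1: {{0,5,6},{1,3},{2},{4},{7}}
  round 2: {{0,5},{1,3},{2},{4},{6},{7}}
stable after 3 split(s): 6 block(s)
0∈{0,5}, 5∈{0,5}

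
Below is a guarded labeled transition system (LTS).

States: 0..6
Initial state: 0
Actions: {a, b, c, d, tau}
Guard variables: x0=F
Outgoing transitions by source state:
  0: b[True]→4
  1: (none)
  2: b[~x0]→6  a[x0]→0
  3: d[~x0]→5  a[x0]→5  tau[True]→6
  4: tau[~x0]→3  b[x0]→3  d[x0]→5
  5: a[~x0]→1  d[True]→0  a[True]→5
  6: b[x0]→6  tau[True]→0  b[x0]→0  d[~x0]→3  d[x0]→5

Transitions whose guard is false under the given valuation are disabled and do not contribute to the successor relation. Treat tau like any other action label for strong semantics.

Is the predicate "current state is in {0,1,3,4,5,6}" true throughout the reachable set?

Safe = {0,1,3,4,5,6}
Reachable = {0,1,3,4,5,6}
  0: safe
  1: safe
  3: safe
  4: safe
  5: safe
  6: safe

Answer: INVARIANT HOLDS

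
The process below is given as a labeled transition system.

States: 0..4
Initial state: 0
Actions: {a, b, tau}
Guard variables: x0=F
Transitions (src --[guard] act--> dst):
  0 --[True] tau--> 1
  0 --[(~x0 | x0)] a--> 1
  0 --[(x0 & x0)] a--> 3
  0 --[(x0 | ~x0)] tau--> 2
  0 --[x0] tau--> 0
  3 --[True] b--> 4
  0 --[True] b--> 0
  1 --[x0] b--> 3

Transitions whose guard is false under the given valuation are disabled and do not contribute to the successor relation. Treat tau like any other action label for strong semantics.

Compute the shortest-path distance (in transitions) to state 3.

Answer: UNREACHABLE

Trace:
Breadth-first toward 3:
  depth 0: {0}
  depth 1: {1,2}
3 never appears.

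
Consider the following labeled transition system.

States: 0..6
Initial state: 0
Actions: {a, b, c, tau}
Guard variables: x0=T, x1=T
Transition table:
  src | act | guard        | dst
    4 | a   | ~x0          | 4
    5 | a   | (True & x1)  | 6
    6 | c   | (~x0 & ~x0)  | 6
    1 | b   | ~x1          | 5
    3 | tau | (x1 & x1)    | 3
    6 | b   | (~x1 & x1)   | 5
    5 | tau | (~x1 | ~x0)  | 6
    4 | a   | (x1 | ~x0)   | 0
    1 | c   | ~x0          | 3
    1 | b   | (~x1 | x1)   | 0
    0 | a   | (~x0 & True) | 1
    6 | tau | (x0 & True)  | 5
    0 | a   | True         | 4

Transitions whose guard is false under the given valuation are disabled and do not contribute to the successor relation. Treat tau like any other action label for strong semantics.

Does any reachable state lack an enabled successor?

R = {0,4}
  0: a→4  [1 out]
  4: a→0  [1 out]

Answer: DEADLOCK-FREE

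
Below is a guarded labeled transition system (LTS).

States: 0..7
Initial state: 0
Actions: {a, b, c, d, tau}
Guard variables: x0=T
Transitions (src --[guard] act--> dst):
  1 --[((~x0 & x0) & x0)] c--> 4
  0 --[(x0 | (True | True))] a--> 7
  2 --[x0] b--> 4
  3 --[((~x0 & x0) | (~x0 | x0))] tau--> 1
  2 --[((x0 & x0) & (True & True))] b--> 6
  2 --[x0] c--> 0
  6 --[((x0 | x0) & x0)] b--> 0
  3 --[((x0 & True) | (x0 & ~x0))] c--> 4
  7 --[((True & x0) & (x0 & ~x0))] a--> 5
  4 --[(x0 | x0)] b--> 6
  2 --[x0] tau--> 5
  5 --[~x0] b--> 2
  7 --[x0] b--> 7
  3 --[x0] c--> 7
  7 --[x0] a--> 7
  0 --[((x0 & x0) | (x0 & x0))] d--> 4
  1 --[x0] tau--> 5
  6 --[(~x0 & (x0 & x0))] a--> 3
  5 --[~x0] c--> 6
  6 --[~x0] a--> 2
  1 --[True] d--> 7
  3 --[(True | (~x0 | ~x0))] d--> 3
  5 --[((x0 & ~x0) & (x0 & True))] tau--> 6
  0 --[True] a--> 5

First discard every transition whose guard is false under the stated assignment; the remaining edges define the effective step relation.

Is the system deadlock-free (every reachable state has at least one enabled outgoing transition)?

R = {0,4,5,6,7}
  0: a→5  a→7  d→4  [deg 3]
  4: b→6  [deg 1]
  5: ∅  [STUCK]
  6: b→0  [deg 1]
  7: a→7  b→7  [deg 2]
Path to 5: a

Answer: DEADLOCK at state 5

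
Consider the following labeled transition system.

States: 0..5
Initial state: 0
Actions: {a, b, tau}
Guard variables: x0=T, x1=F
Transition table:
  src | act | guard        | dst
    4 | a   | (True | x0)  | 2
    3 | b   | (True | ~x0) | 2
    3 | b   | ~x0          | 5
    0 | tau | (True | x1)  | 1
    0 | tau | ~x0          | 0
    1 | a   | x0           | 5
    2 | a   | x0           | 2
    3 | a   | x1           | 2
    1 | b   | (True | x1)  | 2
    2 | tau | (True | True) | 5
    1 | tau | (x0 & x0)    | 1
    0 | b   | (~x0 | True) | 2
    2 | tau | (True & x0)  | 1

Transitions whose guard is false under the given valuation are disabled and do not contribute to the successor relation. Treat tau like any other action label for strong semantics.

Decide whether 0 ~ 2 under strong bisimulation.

Answer: NOT BISIMILAR

Working:
Bisimulation quotient by refinement:
  π0 = {{0,1,2,3,4,5}}
  π1 = {{0},{1},{2},{3},{4},{5}}
Fixed point at round 2; 6 class(es).
0∈{0}, 2∈{2}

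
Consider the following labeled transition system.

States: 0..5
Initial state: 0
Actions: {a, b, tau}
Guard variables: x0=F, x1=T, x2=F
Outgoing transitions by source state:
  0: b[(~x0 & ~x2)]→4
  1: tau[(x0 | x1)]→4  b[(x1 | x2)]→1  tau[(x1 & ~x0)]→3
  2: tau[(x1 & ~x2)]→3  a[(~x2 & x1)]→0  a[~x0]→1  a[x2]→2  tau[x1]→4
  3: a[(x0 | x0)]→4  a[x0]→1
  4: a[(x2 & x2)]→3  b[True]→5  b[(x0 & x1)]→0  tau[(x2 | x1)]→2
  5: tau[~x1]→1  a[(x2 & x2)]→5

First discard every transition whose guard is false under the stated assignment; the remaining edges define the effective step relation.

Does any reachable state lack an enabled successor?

R = {0,1,2,3,4,5}
  0: b→4  [1 exit(s)]
  1: b→1  tau→3  tau→4  [3 exit(s)]
  2: a→0  a→1  tau→3  tau→4  [4 exit(s)]
  3: ∅  [STUCK]
  4: b→5  tau→2  [2 exit(s)]
  5: ∅  [STUCK]
witness 3: b·tau·tau

Answer: DEADLOCK at state 3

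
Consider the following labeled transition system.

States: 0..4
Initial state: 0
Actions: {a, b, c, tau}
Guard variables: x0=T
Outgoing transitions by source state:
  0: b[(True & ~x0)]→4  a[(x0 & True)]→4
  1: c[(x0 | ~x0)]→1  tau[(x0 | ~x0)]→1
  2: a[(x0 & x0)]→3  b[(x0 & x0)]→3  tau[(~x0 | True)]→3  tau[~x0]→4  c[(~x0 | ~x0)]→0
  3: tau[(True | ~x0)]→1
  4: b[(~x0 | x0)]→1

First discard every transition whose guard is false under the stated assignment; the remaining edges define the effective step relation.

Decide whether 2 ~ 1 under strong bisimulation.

Answer: NOT BISIMILAR

Trace:
Compute ~ classes (split until stable):
  π0 = {{0,1,2,3,4}}
  π1 = {{0},{1},{2},{3},{4}}
Fixed point at round 2; 5 class(es).
class of 2: {2}; class of 1: {1}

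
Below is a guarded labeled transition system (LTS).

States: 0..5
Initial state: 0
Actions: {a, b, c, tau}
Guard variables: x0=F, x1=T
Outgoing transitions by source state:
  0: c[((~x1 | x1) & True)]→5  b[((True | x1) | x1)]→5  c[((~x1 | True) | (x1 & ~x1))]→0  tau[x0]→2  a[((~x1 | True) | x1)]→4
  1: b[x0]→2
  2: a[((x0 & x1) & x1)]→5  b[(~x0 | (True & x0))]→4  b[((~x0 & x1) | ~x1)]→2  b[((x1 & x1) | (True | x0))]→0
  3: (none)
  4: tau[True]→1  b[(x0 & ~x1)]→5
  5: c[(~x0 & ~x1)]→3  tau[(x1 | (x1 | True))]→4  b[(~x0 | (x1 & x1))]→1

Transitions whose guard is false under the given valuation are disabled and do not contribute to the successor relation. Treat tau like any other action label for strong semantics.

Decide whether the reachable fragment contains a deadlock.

Answer: DEADLOCK at state 1

Trace:
Reach set: {0,1,4,5}
  0: a→4  b→5  c→0  c→5  [4 exit(s)]
  1: ∅  [no exit]
  4: tau→1  [1 exit(s)]
  5: b→1  tau→4  [2 exit(s)]
witness 1: c·b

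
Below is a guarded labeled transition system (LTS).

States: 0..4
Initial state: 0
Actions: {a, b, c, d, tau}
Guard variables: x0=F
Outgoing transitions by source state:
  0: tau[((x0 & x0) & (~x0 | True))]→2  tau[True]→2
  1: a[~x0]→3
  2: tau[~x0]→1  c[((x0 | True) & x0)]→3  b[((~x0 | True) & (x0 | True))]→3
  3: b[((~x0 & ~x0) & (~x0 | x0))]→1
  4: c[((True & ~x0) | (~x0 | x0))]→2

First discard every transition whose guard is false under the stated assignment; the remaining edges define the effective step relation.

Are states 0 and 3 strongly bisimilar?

Answer: NOT BISIMILAR

Trace:
Bisimulation quotient by refinement:
  round 0: {{0,1,2,3,4}}
  round 1: {{0},{1},{2},{3},{4}}
Fixed point at round 2; 5 class(es).
class of 0: {0}; class of 3: {3}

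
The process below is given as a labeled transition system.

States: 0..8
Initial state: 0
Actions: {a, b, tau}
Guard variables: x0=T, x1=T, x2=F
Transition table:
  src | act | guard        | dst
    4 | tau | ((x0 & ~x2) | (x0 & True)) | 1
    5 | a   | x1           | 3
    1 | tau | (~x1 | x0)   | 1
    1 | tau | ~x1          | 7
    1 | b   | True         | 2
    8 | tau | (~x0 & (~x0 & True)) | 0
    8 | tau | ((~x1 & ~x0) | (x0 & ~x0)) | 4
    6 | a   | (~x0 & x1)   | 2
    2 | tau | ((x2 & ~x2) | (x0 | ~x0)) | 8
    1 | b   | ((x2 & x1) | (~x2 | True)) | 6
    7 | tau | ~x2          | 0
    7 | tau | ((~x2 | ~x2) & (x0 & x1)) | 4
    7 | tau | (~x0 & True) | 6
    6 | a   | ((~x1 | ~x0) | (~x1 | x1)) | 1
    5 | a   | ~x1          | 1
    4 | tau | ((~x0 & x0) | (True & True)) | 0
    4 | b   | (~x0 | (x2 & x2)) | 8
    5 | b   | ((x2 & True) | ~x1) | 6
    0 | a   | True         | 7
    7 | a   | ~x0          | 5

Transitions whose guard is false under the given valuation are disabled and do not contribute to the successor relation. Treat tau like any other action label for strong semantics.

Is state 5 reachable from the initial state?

11 transition(s) survive guard evaluation.
Layer 0: {0}
Layer 1: {7}  cumulative {0,7}
Layer 2: {4}  cumulative {0,4,7}
Layer 3: {1}  cumulative {0,1,4,7}
Layer 4: {2,6}  cumulative {0,1,2,4,6,7}
Layer 5: {8}  cumulative {0,1,2,4,6,7,8}
R = {0,1,2,4,6,7,8}

Answer: UNREACHABLE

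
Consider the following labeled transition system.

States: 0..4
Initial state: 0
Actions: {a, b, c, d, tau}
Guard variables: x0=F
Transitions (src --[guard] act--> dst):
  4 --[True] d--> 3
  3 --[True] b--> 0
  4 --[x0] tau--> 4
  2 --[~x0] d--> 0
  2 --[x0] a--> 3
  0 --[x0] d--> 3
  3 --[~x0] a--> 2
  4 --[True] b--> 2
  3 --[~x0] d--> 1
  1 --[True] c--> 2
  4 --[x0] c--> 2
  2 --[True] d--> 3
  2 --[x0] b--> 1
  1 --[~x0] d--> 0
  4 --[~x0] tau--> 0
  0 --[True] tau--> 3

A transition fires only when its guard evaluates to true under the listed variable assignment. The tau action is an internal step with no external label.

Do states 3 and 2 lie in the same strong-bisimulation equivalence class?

Refine partition for ~:
  P[0] = {{0,1,2,3,4}}
  P[1] = {{0},{1},{2},{3},{4}}
Fixed point at round 2; 5 class(es).
[3]={3}  [2]={2}

Answer: NOT BISIMILAR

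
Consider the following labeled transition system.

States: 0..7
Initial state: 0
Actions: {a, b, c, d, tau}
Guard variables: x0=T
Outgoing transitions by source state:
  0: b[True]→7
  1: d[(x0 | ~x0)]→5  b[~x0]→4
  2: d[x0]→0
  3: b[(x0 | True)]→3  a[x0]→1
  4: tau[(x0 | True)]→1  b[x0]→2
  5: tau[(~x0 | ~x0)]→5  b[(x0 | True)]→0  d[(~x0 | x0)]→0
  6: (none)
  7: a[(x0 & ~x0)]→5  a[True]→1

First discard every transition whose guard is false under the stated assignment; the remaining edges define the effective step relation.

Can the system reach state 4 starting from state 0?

10 transition(s) survive guard evaluation.
L0 = {0}
L1 = {7}  now seen {0,7}
L2 = {1}  now seen {0,1,7}
L3 = {5}  now seen {0,1,5,7}
Reach set: {0,1,5,7}

Answer: UNREACHABLE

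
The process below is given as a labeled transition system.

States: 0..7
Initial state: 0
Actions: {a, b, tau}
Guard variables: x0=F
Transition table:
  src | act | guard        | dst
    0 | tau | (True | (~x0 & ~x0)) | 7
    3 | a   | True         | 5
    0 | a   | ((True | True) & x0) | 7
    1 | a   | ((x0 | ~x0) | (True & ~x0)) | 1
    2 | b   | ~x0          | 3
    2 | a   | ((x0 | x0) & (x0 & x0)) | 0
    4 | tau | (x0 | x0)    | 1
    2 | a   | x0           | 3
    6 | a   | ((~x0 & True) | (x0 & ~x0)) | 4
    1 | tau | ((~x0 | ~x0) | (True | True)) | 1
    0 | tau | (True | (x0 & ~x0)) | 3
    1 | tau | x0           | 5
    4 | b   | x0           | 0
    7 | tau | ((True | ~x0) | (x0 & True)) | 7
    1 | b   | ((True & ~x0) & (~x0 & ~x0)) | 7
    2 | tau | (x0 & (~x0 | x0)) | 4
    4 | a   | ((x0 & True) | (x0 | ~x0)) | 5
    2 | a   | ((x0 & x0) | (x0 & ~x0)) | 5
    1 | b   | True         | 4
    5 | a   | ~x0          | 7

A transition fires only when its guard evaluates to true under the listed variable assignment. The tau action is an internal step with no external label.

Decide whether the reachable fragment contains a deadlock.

Answer: DEADLOCK-FREE

Trace:
Reach set: {0,3,5,7}
  0: tau→3  tau→7  [2 out]
  3: a→5  [1 out]
  5: a→7  [1 out]
  7: tau→7  [1 out]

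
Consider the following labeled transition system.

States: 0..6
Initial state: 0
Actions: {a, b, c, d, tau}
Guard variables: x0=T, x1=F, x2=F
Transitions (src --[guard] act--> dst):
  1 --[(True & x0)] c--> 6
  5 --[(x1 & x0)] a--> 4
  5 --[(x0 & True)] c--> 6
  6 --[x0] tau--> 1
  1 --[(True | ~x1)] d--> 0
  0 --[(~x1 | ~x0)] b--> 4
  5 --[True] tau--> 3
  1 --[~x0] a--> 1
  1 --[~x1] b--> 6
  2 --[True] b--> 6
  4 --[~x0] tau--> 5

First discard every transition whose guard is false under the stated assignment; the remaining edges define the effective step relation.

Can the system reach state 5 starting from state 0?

Answer: UNREACHABLE

Working:
Guard filter leaves 8 enabled edge(s).
Layer 0: {0}
Layer 1: {4}  now seen {0,4}
Reach set: {0,4}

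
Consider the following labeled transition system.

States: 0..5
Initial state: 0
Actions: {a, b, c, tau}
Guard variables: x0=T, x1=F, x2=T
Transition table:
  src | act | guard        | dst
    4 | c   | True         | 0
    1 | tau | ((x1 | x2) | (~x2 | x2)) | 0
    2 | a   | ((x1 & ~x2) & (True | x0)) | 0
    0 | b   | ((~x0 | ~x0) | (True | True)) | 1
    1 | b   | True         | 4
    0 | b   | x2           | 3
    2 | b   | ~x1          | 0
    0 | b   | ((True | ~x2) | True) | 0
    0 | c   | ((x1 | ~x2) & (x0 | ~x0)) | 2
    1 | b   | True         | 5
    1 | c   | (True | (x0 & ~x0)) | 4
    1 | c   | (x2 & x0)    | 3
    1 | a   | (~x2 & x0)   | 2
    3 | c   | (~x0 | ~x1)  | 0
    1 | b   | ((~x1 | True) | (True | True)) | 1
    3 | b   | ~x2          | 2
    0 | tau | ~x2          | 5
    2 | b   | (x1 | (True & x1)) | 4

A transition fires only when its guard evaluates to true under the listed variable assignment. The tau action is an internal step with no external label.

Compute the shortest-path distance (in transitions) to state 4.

Answer: 2

Trace:
Breadth-first toward 4:
  L0 = {0}
  L1 = {1,3}
  L2 = {4,5}
depth(4)=2, e.g. b·b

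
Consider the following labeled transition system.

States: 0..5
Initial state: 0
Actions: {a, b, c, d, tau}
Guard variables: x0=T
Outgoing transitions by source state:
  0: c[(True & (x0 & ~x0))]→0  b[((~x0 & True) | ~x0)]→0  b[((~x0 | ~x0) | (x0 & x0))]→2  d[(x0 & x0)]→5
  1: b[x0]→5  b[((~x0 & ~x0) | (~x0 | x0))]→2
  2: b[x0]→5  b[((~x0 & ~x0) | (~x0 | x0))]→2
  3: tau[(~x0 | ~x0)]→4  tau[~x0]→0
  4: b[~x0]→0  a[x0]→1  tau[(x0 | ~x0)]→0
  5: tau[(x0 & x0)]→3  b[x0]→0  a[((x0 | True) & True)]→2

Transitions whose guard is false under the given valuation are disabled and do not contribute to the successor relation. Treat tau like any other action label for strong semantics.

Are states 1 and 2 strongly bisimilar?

Answer: BISIMILAR

Working:
Bisimulation quotient by refinement:
  P[0] = {{0,1,2,3,4,5}}
  P[1] = {{0},{1,2},{3},{4},{5}}
Fixed point at round 2; 5 class(es).
[1]={1,2}  [2]={1,2}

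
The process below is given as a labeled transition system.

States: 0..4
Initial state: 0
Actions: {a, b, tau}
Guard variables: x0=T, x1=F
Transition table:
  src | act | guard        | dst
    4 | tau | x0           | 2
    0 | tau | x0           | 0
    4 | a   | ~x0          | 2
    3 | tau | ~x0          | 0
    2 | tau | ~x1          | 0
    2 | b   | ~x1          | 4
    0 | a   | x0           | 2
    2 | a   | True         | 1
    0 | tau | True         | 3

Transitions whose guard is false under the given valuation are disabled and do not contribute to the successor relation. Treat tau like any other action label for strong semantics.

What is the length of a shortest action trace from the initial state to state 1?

BFS to 1:
  Layer 0: {0}
  Layer 1: {2,3}
  Layer 2: {1,4}
depth(1)=2, e.g. a·a

Answer: 2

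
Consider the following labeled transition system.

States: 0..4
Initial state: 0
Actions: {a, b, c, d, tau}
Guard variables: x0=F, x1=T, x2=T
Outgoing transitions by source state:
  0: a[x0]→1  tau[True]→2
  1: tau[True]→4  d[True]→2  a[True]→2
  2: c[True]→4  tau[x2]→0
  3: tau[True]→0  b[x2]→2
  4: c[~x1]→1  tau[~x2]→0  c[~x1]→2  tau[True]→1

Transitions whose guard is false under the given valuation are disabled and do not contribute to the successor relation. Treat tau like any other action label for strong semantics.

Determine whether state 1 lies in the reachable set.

Answer: REACHABLE

Analysis:
After dropping false guards: 9 live edges.
depth 0: {0}
depth 1: {2}  now seen {0,2}
depth 2: {4}  now seen {0,2,4}
depth 3: {1}  now seen {0,1,2,4}
Reachable = {0,1,2,4}
Path to 1: tau·c·tau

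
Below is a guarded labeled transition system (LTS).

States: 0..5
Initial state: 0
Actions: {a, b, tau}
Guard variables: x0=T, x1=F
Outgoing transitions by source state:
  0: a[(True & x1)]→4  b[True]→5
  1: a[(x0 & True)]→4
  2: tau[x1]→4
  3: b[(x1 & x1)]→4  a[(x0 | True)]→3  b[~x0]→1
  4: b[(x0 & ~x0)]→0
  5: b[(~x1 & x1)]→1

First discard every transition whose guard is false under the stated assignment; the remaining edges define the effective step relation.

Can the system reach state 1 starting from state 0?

3 transition(s) survive guard evaluation.
depth 0: {0}
depth 1: {5}  cumulative {0,5}
Reachable = {0,5}

Answer: UNREACHABLE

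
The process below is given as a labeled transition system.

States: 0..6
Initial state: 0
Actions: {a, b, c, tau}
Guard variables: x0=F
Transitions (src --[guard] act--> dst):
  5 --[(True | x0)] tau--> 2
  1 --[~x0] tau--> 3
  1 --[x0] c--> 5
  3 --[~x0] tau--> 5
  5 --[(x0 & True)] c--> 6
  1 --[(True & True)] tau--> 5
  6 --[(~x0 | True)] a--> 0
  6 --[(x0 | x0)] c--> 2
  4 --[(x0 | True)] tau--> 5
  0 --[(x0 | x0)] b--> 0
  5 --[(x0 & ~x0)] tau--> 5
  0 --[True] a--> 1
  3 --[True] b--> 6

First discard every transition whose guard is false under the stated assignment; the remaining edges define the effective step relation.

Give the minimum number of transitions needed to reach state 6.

BFS to 6:
  L0 = {0}
  L1 = {1}
  L2 = {3,5}
  L3 = {2,6}
6 enters at depth 3; path a·tau·b

Answer: 3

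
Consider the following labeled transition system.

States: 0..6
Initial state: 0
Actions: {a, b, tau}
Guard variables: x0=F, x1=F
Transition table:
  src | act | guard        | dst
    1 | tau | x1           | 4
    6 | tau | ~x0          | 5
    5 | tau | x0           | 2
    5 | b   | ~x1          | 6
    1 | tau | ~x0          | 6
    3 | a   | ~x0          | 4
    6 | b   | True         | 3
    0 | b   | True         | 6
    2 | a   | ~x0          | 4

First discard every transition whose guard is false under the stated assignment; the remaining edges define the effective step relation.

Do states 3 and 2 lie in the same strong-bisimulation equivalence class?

Compute ~ classes (split until stable):
  P[0] = {{0,1,2,3,4,5,6}}
  P[1] = {{0,5},{1},{2,3},{4},{6}}
stable after 2 split(s): 5 block(s)
class of 3: {2,3}; class of 2: {2,3}

Answer: BISIMILAR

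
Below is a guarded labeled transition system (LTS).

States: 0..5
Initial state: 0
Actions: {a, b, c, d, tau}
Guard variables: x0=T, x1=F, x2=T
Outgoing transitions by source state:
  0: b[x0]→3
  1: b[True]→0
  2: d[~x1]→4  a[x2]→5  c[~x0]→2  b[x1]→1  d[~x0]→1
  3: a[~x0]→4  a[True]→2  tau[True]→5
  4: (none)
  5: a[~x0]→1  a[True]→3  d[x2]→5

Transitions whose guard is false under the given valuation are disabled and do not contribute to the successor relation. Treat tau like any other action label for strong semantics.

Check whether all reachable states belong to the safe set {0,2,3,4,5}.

Inv-set: {0,2,3,4,5}
R = {0,2,3,4,5}
  0: safe
  2: safe
  3: safe
  4: safe
  5: safe

Answer: INVARIANT HOLDS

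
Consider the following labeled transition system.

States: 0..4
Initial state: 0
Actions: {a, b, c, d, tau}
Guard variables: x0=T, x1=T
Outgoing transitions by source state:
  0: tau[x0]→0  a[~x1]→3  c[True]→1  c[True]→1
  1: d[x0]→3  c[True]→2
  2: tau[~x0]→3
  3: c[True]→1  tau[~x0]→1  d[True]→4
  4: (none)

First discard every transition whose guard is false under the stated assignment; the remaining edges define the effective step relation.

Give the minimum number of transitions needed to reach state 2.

Breadth-first toward 2:
  depth 0: {0}
  depth 1: {1}
  depth 2: {2,3}
first hit 2 at d=2 via c·c

Answer: 2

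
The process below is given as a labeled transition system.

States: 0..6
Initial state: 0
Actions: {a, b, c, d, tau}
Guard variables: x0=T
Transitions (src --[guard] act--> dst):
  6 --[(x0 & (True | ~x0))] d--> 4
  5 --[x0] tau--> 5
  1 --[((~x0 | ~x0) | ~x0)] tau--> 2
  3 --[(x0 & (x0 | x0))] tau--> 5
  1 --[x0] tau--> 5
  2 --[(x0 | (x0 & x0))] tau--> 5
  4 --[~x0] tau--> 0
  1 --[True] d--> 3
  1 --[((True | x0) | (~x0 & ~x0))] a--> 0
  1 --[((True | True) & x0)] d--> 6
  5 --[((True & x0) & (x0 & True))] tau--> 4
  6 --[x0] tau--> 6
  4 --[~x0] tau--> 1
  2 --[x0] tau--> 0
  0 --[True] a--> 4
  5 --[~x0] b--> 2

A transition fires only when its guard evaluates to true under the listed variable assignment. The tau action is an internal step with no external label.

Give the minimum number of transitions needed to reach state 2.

Answer: UNREACHABLE

Working:
Layered search for 2:
  Layer 0: {0}
  Layer 1: {4}
2 never appears.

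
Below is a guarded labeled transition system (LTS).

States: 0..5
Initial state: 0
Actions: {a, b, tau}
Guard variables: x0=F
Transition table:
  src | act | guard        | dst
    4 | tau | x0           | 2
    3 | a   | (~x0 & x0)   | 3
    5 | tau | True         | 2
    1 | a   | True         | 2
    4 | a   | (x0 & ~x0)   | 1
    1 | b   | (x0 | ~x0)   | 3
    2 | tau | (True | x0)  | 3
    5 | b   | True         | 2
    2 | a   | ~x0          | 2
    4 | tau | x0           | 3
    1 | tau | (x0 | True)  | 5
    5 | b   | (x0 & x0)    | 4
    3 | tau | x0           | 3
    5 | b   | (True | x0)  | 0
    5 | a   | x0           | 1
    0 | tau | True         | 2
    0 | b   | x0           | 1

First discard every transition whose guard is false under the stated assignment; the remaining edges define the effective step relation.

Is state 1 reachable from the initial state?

9 transition(s) survive guard evaluation.
depth 0: {0}
depth 1: {2}  cumulative {0,2}
depth 2: {3}  cumulative {0,2,3}
Reach set: {0,2,3}

Answer: UNREACHABLE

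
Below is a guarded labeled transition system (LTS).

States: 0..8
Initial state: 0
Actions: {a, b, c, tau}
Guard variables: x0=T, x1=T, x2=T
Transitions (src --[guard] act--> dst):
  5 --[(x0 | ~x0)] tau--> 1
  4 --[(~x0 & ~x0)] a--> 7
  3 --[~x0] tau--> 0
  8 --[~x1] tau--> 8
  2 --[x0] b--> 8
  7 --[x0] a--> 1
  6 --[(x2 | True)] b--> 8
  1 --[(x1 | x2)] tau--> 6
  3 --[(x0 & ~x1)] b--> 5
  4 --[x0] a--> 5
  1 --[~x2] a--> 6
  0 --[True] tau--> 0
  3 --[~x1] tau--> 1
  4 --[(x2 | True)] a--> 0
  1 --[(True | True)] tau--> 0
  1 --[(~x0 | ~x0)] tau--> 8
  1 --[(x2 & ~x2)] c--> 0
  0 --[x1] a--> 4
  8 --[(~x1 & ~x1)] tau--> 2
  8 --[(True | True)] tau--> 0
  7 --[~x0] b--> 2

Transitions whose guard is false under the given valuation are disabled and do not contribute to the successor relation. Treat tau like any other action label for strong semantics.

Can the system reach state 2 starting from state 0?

11 transition(s) survive guard evaluation.
Layer 0: {0}
Layer 1: {4}  cumulative {0,4}
Layer 2: {5}  cumulative {0,4,5}
Layer 3: {1}  cumulative {0,1,4,5}
Layer 4: {6}  cumulative {0,1,4,5,6}
Layer 5: {8}  cumulative {0,1,4,5,6,8}
Reach set: {0,1,4,5,6,8}

Answer: UNREACHABLE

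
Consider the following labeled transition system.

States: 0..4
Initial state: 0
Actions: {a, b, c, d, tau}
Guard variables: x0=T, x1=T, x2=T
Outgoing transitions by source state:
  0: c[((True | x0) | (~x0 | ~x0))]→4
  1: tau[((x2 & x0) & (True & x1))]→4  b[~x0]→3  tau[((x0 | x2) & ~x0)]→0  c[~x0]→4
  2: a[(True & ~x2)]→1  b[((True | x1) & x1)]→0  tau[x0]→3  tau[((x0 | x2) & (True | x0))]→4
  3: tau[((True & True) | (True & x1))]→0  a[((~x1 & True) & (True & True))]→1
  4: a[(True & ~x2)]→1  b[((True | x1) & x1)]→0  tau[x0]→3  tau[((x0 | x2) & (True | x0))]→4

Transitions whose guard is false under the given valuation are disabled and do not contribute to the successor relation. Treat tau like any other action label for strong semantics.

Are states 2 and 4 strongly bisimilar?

Answer: BISIMILAR

Trace:
Compute ~ classes (split until stable):
  P[0] = {{0,1,2,3,4}}
  P[1] = {{0},{1,3},{2,4}}
  P[2] = {{0},{1},{2,4},{3}}
Fixed point at round 3; 4 class(es).
[2]={2,4}  [4]={2,4}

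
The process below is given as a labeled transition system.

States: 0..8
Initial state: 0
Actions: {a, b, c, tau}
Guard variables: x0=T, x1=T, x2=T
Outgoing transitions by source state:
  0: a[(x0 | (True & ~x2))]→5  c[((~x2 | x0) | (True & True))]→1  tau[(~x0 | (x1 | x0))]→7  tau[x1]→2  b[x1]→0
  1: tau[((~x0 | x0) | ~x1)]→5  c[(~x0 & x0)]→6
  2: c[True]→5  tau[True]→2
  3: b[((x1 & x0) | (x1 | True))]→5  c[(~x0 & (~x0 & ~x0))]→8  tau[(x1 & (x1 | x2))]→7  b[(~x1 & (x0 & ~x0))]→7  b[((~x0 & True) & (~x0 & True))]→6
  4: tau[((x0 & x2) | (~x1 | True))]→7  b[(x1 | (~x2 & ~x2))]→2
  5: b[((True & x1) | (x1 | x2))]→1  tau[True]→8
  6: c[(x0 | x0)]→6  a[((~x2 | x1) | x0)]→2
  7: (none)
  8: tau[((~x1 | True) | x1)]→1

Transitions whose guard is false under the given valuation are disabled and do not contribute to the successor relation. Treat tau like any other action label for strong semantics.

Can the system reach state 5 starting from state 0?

After dropping false guards: 17 live edges.
depth 0: {0}
depth 1: {1,2,5,7}  now seen {0,1,2,5,7}
depth 2: {8}  now seen {0,1,2,5,7,8}
Reach set: {0,1,2,5,7,8}
witness 5: a

Answer: REACHABLE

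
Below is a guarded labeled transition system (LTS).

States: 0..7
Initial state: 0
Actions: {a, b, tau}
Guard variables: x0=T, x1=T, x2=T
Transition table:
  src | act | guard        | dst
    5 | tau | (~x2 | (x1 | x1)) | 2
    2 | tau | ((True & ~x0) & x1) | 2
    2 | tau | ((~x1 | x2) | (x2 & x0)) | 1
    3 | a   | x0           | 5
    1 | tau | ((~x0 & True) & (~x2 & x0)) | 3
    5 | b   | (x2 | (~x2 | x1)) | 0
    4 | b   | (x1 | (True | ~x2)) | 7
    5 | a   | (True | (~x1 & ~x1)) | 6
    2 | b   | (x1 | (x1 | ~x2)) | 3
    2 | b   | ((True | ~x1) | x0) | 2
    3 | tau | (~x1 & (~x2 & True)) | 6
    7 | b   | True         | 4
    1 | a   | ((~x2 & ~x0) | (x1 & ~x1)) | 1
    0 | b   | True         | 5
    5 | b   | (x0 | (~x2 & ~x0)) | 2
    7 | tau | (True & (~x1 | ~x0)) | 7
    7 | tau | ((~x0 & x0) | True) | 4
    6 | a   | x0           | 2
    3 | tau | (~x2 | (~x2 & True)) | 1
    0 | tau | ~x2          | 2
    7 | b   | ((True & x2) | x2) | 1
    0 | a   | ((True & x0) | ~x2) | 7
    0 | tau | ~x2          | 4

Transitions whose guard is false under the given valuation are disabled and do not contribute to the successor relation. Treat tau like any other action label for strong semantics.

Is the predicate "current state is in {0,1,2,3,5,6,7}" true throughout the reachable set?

Allowed set {0,1,2,3,5,6,7}
R = {0,1,2,3,4,5,6,7}
  0: ✓
  1: ✓
  2: ✓
  3: ✓
  4: outside
  5: ✓
  6: ✓
  7: ✓
reach 4 via a·b — violates

Answer: INVARIANT VIOLATED at state 4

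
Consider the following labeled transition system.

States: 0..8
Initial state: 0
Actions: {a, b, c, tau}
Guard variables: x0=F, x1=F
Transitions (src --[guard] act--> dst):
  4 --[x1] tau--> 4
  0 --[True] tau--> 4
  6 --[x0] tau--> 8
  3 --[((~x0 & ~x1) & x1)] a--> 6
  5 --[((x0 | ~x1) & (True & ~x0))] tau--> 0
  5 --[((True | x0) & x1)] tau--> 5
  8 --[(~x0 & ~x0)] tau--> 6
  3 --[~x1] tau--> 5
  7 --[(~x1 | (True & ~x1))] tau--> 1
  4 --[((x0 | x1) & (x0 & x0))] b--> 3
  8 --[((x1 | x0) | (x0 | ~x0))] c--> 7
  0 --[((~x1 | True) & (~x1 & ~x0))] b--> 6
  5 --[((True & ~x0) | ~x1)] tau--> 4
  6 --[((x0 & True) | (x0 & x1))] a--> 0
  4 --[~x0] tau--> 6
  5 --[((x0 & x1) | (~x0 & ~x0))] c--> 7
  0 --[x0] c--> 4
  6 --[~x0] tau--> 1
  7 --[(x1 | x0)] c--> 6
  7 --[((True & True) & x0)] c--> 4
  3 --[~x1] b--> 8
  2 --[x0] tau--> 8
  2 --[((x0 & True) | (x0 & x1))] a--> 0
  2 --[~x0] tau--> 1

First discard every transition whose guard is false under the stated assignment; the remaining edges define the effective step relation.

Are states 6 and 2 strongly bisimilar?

Compute ~ classes (split until stable):
  P[0] = {{0,1,2,3,4,5,6,7,8}}
  P[1] = {{0,3},{1},{2,4,6,7},{5,8}}
  P[2] = {{0},{1},{2,6,7},{3},{4},{5},{8}}
stable after 3 split(s): 7 block(s)
6∈{2,6,7}, 2∈{2,6,7}

Answer: BISIMILAR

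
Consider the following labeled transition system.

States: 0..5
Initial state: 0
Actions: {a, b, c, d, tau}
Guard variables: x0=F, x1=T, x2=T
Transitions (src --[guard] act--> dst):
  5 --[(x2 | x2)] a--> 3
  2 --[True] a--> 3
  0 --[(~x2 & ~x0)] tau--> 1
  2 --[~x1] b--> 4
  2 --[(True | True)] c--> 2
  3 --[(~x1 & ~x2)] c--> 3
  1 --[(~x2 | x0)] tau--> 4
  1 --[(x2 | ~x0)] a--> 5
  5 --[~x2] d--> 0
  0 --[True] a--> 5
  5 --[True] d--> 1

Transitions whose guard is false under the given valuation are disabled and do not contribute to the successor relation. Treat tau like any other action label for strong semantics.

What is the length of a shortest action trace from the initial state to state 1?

Answer: 2

Analysis:
Layered search for 1:
  depth 0: {0}
  depth 1: {5}
  depth 2: {1,3}
1 enters at depth 2; path a·d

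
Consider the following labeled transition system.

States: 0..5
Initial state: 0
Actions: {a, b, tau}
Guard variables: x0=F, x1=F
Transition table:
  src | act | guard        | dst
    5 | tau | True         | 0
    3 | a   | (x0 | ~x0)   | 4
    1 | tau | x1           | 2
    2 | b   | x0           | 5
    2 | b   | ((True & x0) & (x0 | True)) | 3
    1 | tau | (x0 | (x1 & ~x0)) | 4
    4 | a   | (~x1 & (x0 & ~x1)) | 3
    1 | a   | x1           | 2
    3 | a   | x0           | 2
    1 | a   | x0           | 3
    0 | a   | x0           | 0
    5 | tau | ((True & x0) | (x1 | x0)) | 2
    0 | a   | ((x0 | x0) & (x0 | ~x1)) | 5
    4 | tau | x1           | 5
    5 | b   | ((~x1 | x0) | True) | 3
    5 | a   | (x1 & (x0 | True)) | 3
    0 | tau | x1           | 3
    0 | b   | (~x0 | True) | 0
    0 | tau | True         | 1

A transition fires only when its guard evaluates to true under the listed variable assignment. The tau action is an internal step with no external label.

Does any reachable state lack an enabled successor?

Reachable = {0,1}
  0: b→0  tau→1  [2 exit(s)]
  1: ∅  [deadlock]
Path to 1: tau

Answer: DEADLOCK at state 1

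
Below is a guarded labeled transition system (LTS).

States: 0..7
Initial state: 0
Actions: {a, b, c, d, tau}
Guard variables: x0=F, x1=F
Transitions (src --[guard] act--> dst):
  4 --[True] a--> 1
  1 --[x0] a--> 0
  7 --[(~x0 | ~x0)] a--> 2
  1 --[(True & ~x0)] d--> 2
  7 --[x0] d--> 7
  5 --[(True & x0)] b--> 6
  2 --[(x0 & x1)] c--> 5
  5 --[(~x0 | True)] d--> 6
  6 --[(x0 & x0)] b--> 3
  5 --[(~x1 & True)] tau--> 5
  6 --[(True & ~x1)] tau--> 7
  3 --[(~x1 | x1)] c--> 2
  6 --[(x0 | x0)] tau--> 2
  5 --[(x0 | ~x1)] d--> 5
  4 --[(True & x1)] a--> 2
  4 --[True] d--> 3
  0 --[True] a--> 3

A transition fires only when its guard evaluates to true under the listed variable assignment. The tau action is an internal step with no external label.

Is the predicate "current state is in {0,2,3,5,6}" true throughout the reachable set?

Inv-set: {0,2,3,5,6}
R = {0,2,3}
  0: safe
  2: safe
  3: safe

Answer: INVARIANT HOLDS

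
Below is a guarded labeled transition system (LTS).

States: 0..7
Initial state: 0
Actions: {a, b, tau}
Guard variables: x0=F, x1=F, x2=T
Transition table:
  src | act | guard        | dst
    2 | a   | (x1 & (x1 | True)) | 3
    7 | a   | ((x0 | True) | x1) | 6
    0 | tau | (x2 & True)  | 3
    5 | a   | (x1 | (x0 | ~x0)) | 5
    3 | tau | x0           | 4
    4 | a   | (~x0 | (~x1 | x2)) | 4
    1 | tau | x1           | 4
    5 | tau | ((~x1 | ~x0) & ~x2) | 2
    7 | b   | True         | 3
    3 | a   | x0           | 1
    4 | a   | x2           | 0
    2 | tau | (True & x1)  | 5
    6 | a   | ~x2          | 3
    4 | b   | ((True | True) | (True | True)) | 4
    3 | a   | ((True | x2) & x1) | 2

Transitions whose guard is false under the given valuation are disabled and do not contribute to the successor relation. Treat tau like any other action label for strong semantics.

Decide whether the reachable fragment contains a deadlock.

Answer: DEADLOCK at state 3

Working:
Reach set: {0,3}
  0: tau→3  [1 out]
  3: ∅  [deadlock]
witness 3: tau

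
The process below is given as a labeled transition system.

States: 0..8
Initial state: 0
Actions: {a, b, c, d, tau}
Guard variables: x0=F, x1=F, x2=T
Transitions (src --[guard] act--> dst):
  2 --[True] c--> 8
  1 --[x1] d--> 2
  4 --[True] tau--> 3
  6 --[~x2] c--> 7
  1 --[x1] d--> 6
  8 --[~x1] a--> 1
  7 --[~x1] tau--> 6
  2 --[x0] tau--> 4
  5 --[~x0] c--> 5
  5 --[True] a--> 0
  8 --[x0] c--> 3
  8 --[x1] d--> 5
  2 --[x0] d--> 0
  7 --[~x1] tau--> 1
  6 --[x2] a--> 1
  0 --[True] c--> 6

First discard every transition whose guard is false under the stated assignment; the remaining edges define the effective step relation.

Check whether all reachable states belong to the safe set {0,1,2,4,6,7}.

Answer: INVARIANT HOLDS

Working:
Allowed set {0,1,2,4,6,7}
Reach set: {0,1,6}
  0: ✓
  1: ✓
  6: ✓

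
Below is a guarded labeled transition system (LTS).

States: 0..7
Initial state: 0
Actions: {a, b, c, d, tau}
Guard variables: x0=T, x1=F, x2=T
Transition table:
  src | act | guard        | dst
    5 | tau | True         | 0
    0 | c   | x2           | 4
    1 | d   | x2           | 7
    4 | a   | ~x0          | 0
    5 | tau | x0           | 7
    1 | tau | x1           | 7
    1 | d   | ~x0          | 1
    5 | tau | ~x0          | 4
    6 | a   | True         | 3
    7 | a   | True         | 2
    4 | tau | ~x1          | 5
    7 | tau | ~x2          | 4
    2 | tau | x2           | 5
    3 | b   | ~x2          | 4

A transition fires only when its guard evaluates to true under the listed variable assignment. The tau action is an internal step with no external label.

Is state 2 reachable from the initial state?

Guard filter leaves 8 enabled edge(s).
Layer 0: {0}
Layer 1: {4}  now seen {0,4}
Layer 2: {5}  now seen {0,4,5}
Layer 3: {7}  now seen {0,4,5,7}
Layer 4: {2}  now seen {0,2,4,5,7}
Reach set: {0,2,4,5,7}
witness 2: c·tau·tau·a

Answer: REACHABLE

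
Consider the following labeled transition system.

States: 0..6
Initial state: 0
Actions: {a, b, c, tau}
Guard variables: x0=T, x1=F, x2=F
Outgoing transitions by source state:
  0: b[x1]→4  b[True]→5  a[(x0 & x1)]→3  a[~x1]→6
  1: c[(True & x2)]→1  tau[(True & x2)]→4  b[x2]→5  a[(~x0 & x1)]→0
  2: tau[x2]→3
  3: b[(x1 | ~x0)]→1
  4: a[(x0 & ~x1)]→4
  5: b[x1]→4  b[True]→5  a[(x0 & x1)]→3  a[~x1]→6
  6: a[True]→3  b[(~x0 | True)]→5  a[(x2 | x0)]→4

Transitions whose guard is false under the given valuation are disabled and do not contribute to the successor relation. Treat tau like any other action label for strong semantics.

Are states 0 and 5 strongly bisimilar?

Answer: BISIMILAR

Analysis:
Refine partition for ~:
  P[0] = {{0,1,2,3,4,5,6}}
  P[1] = {{0,5,6},{1,2,3},{4}}
  P[2] = {{0,5},{1,2,3},{4},{6}}
stable after 3 split(s): 4 block(s)
0∈{0,5}, 5∈{0,5}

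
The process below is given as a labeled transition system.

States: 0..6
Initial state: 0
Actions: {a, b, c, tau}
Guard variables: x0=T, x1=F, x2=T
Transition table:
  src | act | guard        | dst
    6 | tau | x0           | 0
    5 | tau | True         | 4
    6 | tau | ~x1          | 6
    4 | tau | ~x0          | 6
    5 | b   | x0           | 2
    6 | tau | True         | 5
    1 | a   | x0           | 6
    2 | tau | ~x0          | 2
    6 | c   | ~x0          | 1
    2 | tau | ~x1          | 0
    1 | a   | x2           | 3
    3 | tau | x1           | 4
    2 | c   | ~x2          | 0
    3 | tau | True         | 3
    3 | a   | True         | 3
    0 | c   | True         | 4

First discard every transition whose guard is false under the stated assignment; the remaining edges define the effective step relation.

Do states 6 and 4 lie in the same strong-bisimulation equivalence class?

Bisimulation quotient by refinement:
  P[0] = {{0,1,2,3,4,5,6}}
  P[1] = {{0},{1},{2,6},{3},{4},{5}}
  P[2] = {{0},{1},{2},{3},{4},{5},{6}}
7 equivalence class(es) (converged in 3)
class of 6: {6}; class of 4: {4}

Answer: NOT BISIMILAR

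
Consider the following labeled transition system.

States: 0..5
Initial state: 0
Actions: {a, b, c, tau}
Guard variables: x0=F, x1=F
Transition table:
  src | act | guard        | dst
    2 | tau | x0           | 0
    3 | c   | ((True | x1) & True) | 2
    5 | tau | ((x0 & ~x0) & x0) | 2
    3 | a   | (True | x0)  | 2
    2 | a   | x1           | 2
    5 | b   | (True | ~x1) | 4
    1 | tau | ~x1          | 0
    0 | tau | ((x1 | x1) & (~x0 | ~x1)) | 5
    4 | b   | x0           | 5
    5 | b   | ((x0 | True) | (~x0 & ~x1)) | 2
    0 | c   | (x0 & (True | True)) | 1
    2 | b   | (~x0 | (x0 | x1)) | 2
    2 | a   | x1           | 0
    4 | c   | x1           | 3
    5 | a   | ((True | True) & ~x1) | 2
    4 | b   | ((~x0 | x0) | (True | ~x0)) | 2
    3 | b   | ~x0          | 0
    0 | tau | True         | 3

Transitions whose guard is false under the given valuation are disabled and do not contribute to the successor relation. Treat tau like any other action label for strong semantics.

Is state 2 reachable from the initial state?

Answer: REACHABLE

Working:
10 transition(s) survive guard evaluation.
depth 0: {0}
depth 1: {3}  now seen {0,3}
depth 2: {2}  now seen {0,2,3}
R = {0,2,3}
Path to 2: tau·c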